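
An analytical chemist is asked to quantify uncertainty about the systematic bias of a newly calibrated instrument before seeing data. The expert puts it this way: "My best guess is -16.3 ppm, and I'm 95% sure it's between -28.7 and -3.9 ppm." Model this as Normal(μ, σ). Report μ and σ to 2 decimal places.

μ = -16.30, σ = 6.33

A symmetric 95% interval runs μ ± z·σ with z = 1.96.
Half-width = 12.4, so σ = 12.4/1.96 = 6.33.
μ is the stated best guess, -16.30.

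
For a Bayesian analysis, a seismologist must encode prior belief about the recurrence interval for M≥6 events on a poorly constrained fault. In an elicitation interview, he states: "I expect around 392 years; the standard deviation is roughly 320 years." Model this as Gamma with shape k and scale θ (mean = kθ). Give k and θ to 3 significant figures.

For Gamma(k, scale θ): mean = kθ, variance = kθ², so CV = 1/√k.
CV = SD/mean = 320/392 = 0.8163, hence k = 1/CV² = 1.5.
Then θ = mean/k = 392/1.5 = 261.

k ≈ 1.5, θ ≈ 261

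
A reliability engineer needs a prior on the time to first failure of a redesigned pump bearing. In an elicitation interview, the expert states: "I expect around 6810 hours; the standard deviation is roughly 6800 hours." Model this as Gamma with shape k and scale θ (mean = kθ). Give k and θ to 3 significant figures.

k ≈ 1, θ ≈ 6790

For Gamma(k, scale θ): mean = kθ, variance = kθ², so CV = 1/√k.
CV = SD/mean = 6800/6810 = 0.9985, hence k = 1/CV² = 1.
Then θ = mean/k = 6810/1 = 6790.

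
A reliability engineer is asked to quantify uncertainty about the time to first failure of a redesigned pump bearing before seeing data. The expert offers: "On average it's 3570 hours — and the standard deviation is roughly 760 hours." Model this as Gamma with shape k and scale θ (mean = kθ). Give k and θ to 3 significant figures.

For Gamma(k, scale θ): mean = kθ, variance = kθ², so CV = 1/√k.
CV = SD/mean = 760/3570 = 0.2129, hence k = 1/CV² = 22.1.
Then θ = mean/k = 3570/22.1 = 162.

k ≈ 22.1, θ ≈ 162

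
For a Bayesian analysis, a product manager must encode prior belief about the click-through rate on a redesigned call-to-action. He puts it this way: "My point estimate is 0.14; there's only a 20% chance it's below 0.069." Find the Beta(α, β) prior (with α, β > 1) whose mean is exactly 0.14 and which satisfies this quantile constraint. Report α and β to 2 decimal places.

α ≈ 2.41, β ≈ 14.81

With mean 0.14 fixed, write α = 0.14s, β = 0.86s where s = α+β.
Need P(θ < 0.069) = 0.2 under Beta(0.14s, 0.86s). Normal approximation: (q−m)/√(m(1−m)/s) ≈ z_{0.2} = -0.842, so s ≈ 0.14·0.86·(-0.842)²/(0.069−0.14)² = 16.9.
At s = 16.9: P(θ<0.069) ≈ 0.203. Adjusting to match 0.2 gives s ≈ 17.22.
So α = 0.14·17.22 ≈ 2.41, β = 0.86·17.22 ≈ 14.81.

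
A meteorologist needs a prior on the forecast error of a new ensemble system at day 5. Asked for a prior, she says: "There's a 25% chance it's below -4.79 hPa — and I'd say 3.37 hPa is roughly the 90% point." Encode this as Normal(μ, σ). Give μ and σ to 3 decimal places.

The p-quantile of Normal(μ,σ) is μ + z_p·σ, with z_{0.25} = -0.6745 and z_{0.9} = 1.282.
Eliminate σ: μ = (z₂·x₁ − z₁·x₂)/(z₂ − z₁) = (1.282·-4.79 − (-0.6745)·3.37)/1.956 = -1.976.
Then σ = (x₂ − x₁)/(z₂ − z₁) = (3.37 − -4.79)/1.956 = 4.172.

μ = -1.976, σ = 4.172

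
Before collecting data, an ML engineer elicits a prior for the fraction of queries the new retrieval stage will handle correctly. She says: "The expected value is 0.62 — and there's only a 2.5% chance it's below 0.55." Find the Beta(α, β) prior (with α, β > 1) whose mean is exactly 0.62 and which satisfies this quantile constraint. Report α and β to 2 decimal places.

With mean 0.62 fixed, write α = 0.62s, β = 0.38s where s = α+β.
Need P(θ < 0.55) = 0.025 under Beta(0.62s, 0.38s). Normal approximation: (q−m)/√(m(1−m)/s) ≈ z_{0.025} = -1.96, so s ≈ 0.62·0.38·(-1.96)²/(0.55−0.62)² = 184.7.
At s = 184.7: P(θ<0.55) ≈ 0.027. Adjusting to match 0.025 gives s ≈ 189.72.
So α = 0.62·189.72 ≈ 117.63, β = 0.38·189.72 ≈ 72.09.

α ≈ 117.63, β ≈ 72.09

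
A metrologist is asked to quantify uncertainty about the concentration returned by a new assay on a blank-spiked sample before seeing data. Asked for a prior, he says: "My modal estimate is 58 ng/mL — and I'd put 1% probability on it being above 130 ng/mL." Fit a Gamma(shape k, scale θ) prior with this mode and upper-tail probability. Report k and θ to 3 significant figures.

k ≈ 8.37, θ ≈ 7.87

Gamma(k,θ) with k>1 has mode (k−1)θ, so θ = 58/(k−1).
Need P(X < 130) = 0.99 with θ tied to k this way. Start at k = 2, θ = 58: P(X<130) ≈ 0.655.
Too low — raise k to concentrate. Iterating converges to k ≈ 8.37.
Then θ = 58/(8.37−1) ≈ 7.87.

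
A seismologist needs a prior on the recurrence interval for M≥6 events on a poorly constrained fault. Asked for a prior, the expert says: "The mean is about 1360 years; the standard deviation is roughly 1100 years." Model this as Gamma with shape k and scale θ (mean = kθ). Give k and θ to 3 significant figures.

k ≈ 1.53, θ ≈ 890

For Gamma(k, scale θ): mean = kθ, variance = kθ², so CV = 1/√k.
CV = SD/mean = 1100/1360 = 0.8088, hence k = 1/CV² = 1.53.
Then θ = mean/k = 1360/1.53 = 890.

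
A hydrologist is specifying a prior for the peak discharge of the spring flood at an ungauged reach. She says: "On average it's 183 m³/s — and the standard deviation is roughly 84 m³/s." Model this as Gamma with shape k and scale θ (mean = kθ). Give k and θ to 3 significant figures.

For Gamma(k, scale θ): mean = kθ, variance = kθ², so CV = 1/√k.
CV = SD/mean = 84/183 = 0.459, hence k = 1/CV² = 4.75.
Then θ = mean/k = 183/4.75 = 38.6.

k ≈ 4.75, θ ≈ 38.6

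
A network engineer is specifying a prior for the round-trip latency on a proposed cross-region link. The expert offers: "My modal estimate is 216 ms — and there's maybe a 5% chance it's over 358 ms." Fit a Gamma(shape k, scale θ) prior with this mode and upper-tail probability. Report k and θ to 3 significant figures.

Gamma(k,θ) with k>1 has mode (k−1)θ, so θ = 216/(k−1).
Need P(X < 358) = 0.95 with θ tied to k this way. Start at k = 2, θ = 216: P(X<358) ≈ 0.493.
Too low — raise k to concentrate. Iterating converges to k ≈ 11.9.
Then θ = 216/(11.9−1) ≈ 19.7.

k ≈ 11.9, θ ≈ 19.7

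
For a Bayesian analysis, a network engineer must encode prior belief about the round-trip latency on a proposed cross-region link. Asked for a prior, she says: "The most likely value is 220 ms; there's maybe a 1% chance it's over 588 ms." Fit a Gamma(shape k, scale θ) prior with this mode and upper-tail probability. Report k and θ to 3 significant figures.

k ≈ 5.79, θ ≈ 46

Gamma(k,θ) with k>1 has mode (k−1)θ, so θ = 220/(k−1).
Need P(X < 588) = 0.99 with θ tied to k this way. Start at k = 2, θ = 220: P(X<588) ≈ 0.746.
Too low — raise k to concentrate. Iterating converges to k ≈ 5.79.
Then θ = 220/(5.79−1) ≈ 46.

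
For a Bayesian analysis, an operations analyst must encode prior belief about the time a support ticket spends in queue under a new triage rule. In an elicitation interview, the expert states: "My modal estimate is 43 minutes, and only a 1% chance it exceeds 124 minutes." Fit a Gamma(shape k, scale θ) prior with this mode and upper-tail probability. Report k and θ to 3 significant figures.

k ≈ 5.05, θ ≈ 10.6

Gamma(k,θ) with k>1 has mode (k−1)θ, so θ = 43/(k−1).
Need P(X < 124) = 0.99 with θ tied to k this way. Start at k = 2, θ = 43: P(X<124) ≈ 0.783.
Too low — raise k to concentrate. Iterating converges to k ≈ 5.05.
Then θ = 43/(5.05−1) ≈ 10.6.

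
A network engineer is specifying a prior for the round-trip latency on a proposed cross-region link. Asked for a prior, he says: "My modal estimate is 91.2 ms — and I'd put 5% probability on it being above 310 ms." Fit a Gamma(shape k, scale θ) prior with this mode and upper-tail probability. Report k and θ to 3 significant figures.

Gamma(k,θ) with k>1 has mode (k−1)θ, so θ = 91.2/(k−1).
Need P(X < 310) = 0.95 with θ tied to k this way. Start at k = 2, θ = 91.2: P(X<310) ≈ 0.853.
Too low — raise k to concentrate. Iterating converges to k ≈ 2.73.
Then θ = 91.2/(2.73−1) ≈ 52.6.

k ≈ 2.73, θ ≈ 52.6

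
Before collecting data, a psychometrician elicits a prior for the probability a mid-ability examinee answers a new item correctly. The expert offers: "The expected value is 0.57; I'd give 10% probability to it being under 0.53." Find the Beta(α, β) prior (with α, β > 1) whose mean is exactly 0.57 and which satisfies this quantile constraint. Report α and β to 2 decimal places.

With mean 0.57 fixed, write α = 0.57s, β = 0.43s where s = α+β.
Need P(θ < 0.53) = 0.1 under Beta(0.57s, 0.43s). Normal approximation: (q−m)/√(m(1−m)/s) ≈ z_{0.1} = -1.28, so s ≈ 0.57·0.43·(-1.28)²/(0.53−0.57)² = 251.6.
At s = 251.6: P(θ<0.53) ≈ 0.101. Adjusting to match 0.1 gives s ≈ 252.75.
So α = 0.57·252.75 ≈ 144.07, β = 0.43·252.75 ≈ 108.68.

α ≈ 144.07, β ≈ 108.68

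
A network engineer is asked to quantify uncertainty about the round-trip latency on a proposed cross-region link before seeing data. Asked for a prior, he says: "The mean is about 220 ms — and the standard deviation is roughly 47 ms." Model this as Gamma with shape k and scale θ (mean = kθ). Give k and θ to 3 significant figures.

For Gamma(k, scale θ): mean = kθ, variance = kθ², so CV = 1/√k.
CV = SD/mean = 47/220 = 0.2136, hence k = 1/CV² = 21.9.
Then θ = mean/k = 220/21.9 = 10.

k ≈ 21.9, θ ≈ 10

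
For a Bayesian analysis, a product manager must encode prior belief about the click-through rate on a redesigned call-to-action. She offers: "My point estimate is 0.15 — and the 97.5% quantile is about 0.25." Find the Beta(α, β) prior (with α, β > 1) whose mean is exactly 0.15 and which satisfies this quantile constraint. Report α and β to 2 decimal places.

α ≈ 8.97, β ≈ 50.81

With mean 0.15 fixed, write α = 0.15s, β = 0.85s where s = α+β.
Need P(θ < 0.25) = 0.975 under Beta(0.15s, 0.85s). Normal approximation: (q−m)/√(m(1−m)/s) ≈ z_{0.975} = 1.96, so s ≈ 0.15·0.85·(1.96)²/(0.25−0.15)² = 49.0.
At s = 49.0: P(θ<0.25) ≈ 0.963. Adjusting to match 0.975 gives s ≈ 59.78.
So α = 0.15·59.78 ≈ 8.97, β = 0.85·59.78 ≈ 50.81.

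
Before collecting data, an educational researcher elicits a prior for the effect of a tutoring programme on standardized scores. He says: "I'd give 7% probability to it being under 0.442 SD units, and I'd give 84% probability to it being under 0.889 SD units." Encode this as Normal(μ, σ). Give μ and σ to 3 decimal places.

For Normal(μ,σ), the p-quantile is μ + z_p·σ. Here z_{0.07} = -1.476, z_{0.84} = 0.9945.
So 0.442 = μ − 1.476σ and 0.889 = μ + 0.9945σ.
Subtracting: σ = (0.889 − 0.442)/(0.9945 − (-1.476)) = 0.181.
Then μ = 0.442 − (-1.476)·0.181 = 0.709.

μ = 0.709, σ = 0.181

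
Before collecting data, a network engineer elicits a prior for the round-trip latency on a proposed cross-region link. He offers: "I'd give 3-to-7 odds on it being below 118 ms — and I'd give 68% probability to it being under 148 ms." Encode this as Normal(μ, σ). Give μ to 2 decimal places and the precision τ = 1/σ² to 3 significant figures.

For Normal(μ,σ), the p-quantile is μ + z_p·σ. Here z_{0.3} = -0.5244, z_{0.68} = 0.4677.
So 118 = μ − 0.5244σ and 148 = μ + 0.4677σ.
Subtracting: σ = (148 − 118)/(0.4677 − (-0.5244)) = 30.24.
Then μ = 118 − (-0.5244)·30.24 = 133.86.
Precision τ = 1/σ² = 1/30.24² = 0.00109.

μ = 133.86, τ = 0.00109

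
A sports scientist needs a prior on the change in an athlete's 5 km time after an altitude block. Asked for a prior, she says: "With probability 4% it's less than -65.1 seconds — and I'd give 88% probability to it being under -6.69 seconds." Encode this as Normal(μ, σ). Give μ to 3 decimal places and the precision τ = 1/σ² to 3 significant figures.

The p-quantile of Normal(μ,σ) is μ + z_p·σ, with z_{0.04} = -1.751 and z_{0.88} = 1.175.
Eliminate σ: μ = (z₂·x₁ − z₁·x₂)/(z₂ − z₁) = (1.175·-65.1 − (-1.751)·-6.69)/2.926 = -30.148.
Then σ = (x₂ − x₁)/(z₂ − z₁) = (-6.69 − -65.1)/2.926 = 19.965.
Precision τ = 1/σ² = 1/19.96² = 0.00251.

μ = -30.148, τ = 0.00251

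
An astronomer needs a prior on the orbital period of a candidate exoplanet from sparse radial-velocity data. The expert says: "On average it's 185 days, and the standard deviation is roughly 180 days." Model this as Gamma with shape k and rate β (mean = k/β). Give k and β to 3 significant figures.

For Gamma(k, rate β): mean = k/β, variance = k/β², so CV = 1/√k.
CV = SD/mean = 180/185 = 0.973, hence k = 1/CV² = 1.06.
Then β = k/mean = 1.06/185 = 0.00571.

k ≈ 1.06, β ≈ 0.00571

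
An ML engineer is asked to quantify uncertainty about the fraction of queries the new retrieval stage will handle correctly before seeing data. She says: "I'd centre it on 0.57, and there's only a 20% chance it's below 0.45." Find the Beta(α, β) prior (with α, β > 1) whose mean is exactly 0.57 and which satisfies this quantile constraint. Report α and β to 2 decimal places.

α ≈ 6.82, β ≈ 5.14

With mean 0.57 fixed, write α = 0.57s, β = 0.43s where s = α+β.
Need P(θ < 0.45) = 0.2 under Beta(0.57s, 0.43s). Normal approximation: (q−m)/√(m(1−m)/s) ≈ z_{0.2} = -0.842, so s ≈ 0.57·0.43·(-0.842)²/(0.45−0.57)² = 12.1.
At s = 12.1: P(θ<0.45) ≈ 0.199. Adjusting to match 0.2 gives s ≈ 11.96.
So α = 0.57·11.96 ≈ 6.82, β = 0.43·11.96 ≈ 5.14.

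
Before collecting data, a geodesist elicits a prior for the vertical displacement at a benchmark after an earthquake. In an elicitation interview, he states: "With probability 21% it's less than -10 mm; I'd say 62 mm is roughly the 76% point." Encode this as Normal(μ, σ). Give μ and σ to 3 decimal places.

For Normal(μ,σ), the p-quantile is μ + z_p·σ. Here z_{0.21} = -0.8064, z_{0.76} = 0.7063.
So -10 = μ − 0.8064σ and 62 = μ + 0.7063σ.
Subtracting: σ = (62 − -10)/(0.7063 − (-0.8064)) = 47.596.
Then μ = -10 − (-0.8064)·47.596 = 28.383.

μ = 28.383, σ = 47.596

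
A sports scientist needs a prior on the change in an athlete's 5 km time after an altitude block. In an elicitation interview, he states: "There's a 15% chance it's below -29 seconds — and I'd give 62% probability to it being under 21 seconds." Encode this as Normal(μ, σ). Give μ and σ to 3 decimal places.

The p-quantile of Normal(μ,σ) is μ + z_p·σ, with z_{0.15} = -1.036 and z_{0.62} = 0.3055.
Eliminate σ: μ = (z₂·x₁ − z₁·x₂)/(z₂ − z₁) = (0.3055·-29 − (-1.036)·21)/1.342 = 9.618.
Then σ = (x₂ − x₁)/(z₂ − z₁) = (21 − -29)/1.342 = 37.260.

μ = 9.618, σ = 37.260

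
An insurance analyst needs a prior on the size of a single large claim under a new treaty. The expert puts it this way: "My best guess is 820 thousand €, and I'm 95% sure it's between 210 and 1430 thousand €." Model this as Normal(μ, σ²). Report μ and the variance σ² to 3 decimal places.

A symmetric 95% interval runs μ ± z·σ with z = 1.96.
Half-width = 610, so σ = 610/1.96 = 311.2302 and σ² = 96864.243.
μ is the stated best guess, 820.000.

μ = 820.000, σ² = 96864.243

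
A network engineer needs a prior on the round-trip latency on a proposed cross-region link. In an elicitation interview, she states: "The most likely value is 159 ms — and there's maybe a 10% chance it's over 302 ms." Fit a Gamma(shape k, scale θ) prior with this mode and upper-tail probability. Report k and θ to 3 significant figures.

Gamma(k,θ) with k>1 has mode (k−1)θ, so θ = 159/(k−1).
Need P(X < 302) = 0.9 with θ tied to k this way. Start at k = 2, θ = 159: P(X<302) ≈ 0.566.
Too low — raise k to concentrate. Iterating converges to k ≈ 5.65.
Then θ = 159/(5.65−1) ≈ 34.2.

k ≈ 5.65, θ ≈ 34.2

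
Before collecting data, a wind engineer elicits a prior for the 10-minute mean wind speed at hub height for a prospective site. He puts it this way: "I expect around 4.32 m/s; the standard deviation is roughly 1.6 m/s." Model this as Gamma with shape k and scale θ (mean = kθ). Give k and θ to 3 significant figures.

For Gamma(k, scale θ): mean = kθ, variance = kθ², so CV = 1/√k.
CV = SD/mean = 1.6/4.32 = 0.3704, hence k = 1/CV² = 7.29.
Then θ = mean/k = 4.32/7.29 = 0.593.

k ≈ 7.29, θ ≈ 0.593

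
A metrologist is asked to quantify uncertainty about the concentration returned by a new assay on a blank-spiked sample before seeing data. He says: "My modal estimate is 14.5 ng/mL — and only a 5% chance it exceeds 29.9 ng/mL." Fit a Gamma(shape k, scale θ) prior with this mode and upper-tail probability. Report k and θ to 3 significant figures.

k ≈ 6.28, θ ≈ 2.75

Gamma(k,θ) with k>1 has mode (k−1)θ, so θ = 14.5/(k−1).
Need P(X < 29.9) = 0.95 with θ tied to k this way. Start at k = 2, θ = 14.5: P(X<29.9) ≈ 0.611.
Too low — raise k to concentrate. Iterating converges to k ≈ 6.28.
Then θ = 14.5/(6.28−1) ≈ 2.75.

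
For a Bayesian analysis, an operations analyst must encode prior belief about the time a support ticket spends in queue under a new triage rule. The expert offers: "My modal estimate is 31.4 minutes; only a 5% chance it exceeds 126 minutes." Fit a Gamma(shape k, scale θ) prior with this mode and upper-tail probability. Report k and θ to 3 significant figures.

k ≈ 2.3, θ ≈ 24.1

Gamma(k,θ) with k>1 has mode (k−1)θ, so θ = 31.4/(k−1).
Need P(X < 126) = 0.95 with θ tied to k this way. Start at k = 2, θ = 31.4: P(X<126) ≈ 0.909.
Too low — raise k to concentrate. Iterating converges to k ≈ 2.3.
Then θ = 31.4/(2.3−1) ≈ 24.1.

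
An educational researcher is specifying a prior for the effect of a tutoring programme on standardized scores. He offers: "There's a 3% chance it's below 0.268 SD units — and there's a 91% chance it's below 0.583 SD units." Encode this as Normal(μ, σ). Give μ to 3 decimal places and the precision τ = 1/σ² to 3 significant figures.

μ = 0.452, τ = 105

For Normal(μ,σ), the p-quantile is μ + z_p·σ. Here z_{0.03} = -1.881, z_{0.91} = 1.341.
So 0.268 = μ − 1.881σ and 0.583 = μ + 1.341σ.
Subtracting: σ = (0.583 − 0.268)/(1.341 − (-1.881)) = 0.098.
Then μ = 0.268 − (-1.881)·0.098 = 0.452.
Precision τ = 1/σ² = 1/0.09778² = 105.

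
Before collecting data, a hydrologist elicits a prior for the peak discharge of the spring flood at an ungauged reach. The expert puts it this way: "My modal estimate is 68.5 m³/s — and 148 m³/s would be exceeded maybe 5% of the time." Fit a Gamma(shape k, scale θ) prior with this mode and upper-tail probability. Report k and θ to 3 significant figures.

Gamma(k,θ) with k>1 has mode (k−1)θ, so θ = 68.5/(k−1).
Need P(X < 148) = 0.95 with θ tied to k this way. Start at k = 2, θ = 68.5: P(X<148) ≈ 0.636.
Too low — raise k to concentrate. Iterating converges to k ≈ 5.64.
Then θ = 68.5/(5.64−1) ≈ 14.8.

k ≈ 5.64, θ ≈ 14.8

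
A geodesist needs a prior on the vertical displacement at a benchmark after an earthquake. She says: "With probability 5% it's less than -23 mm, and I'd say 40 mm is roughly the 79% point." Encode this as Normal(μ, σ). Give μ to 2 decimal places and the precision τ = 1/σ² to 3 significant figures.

μ = 19.27, τ = 0.00151

The p-quantile of Normal(μ,σ) is μ + z_p·σ, with z_{0.05} = -1.645 and z_{0.79} = 0.8064.
Eliminate σ: μ = (z₂·x₁ − z₁·x₂)/(z₂ − z₁) = (0.8064·-23 − (-1.645)·40)/2.451 = 19.27.
Then σ = (x₂ − x₁)/(z₂ − z₁) = (40 − -23)/2.451 = 25.70.
Precision τ = 1/σ² = 1/25.7² = 0.00151.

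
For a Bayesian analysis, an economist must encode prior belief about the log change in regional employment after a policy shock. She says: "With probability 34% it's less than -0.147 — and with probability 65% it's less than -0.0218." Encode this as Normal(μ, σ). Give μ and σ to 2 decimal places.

For Normal(μ,σ), the p-quantile is μ + z_p·σ. Here z_{0.34} = -0.4125, z_{0.65} = 0.3853.
So -0.147 = μ − 0.4125σ and -0.0218 = μ + 0.3853σ.
Subtracting: σ = (-0.0218 − -0.147)/(0.3853 − (-0.4125)) = 0.16.
Then μ = -0.147 − (-0.4125)·0.16 = -0.08.

μ = -0.08, σ = 0.16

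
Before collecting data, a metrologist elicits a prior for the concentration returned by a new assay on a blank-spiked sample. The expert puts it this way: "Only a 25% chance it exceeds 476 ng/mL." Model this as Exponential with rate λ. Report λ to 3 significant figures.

P(T > 476.0) = e^(−λ·476.0) = 0.25, so λ = −ln(0.25)/476.0 = 0.00291.

λ ≈ 0.00291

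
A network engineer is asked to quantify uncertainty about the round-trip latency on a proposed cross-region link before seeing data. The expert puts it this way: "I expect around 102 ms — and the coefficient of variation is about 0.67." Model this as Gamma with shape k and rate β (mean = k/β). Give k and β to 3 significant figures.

For Gamma(k, rate β): mean = k/β, variance = k/β², so CV = 1/√k.
CV = 0.67, hence k = 1/CV² = 2.23.
Then β = k/mean = 2.23/102 = 0.0218.

k ≈ 2.23, β ≈ 0.0218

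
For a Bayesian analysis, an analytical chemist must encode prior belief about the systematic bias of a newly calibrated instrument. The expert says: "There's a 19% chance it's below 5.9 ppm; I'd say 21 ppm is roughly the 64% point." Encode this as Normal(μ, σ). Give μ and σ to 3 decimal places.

The p-quantile of Normal(μ,σ) is μ + z_p·σ, with z_{0.19} = -0.8779 and z_{0.64} = 0.3585.
Eliminate σ: μ = (z₂·x₁ − z₁·x₂)/(z₂ − z₁) = (0.3585·5.9 − (-0.8779)·21)/1.236 = 16.622.
Then σ = (x₂ − x₁)/(z₂ − z₁) = (21 − 5.9)/1.236 = 12.213.

μ = 16.622, σ = 12.213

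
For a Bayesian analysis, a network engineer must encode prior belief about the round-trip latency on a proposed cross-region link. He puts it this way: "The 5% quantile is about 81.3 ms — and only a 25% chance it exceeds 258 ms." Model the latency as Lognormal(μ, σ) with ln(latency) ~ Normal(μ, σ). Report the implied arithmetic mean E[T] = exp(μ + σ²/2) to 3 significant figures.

E[T] ≈ 209 ms

If T ~ Lognormal(μ,σ) then ln T ~ Normal(μ,σ), so the p-quantile of ln T is μ + z_p·σ.
ln(81.3) = 4.398 and ln(258) = 5.553; z_{0.05} = -1.645, z_{0.75} = 0.6745.
σ = (5.553 − 4.398)/(0.6745 − (-1.645)) = 0.498.
μ = 4.398 − (-1.645)·0.498 = 5.217.
E[T] = exp(μ + σ²/2) = exp(5.217 + 0.1240) = 209 ms.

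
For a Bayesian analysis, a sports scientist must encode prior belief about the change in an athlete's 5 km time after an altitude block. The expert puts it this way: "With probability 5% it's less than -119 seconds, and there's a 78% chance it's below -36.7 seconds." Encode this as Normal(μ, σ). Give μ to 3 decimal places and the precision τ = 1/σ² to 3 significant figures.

The p-quantile of Normal(μ,σ) is μ + z_p·σ, with z_{0.05} = -1.645 and z_{0.78} = 0.7722.
Eliminate σ: μ = (z₂·x₁ − z₁·x₂)/(z₂ − z₁) = (0.7722·-119 − (-1.645)·-36.7)/2.417 = -62.993.
Then σ = (x₂ − x₁)/(z₂ − z₁) = (-36.7 − -119)/2.417 = 34.050.
Precision τ = 1/σ² = 1/34.05² = 0.000863.

μ = -62.993, τ = 0.000863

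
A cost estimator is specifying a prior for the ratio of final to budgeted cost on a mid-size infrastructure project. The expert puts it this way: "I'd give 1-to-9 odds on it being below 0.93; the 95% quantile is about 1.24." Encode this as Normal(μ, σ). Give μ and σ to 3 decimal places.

μ = 1.066, σ = 0.106

The p-quantile of Normal(μ,σ) is μ + z_p·σ, with z_{0.1} = -1.282 and z_{0.95} = 1.645.
Eliminate σ: μ = (z₂·x₁ − z₁·x₂)/(z₂ − z₁) = (1.645·0.93 − (-1.282)·1.24)/2.926 = 1.066.
Then σ = (x₂ − x₁)/(z₂ − z₁) = (1.24 − 0.93)/2.926 = 0.106.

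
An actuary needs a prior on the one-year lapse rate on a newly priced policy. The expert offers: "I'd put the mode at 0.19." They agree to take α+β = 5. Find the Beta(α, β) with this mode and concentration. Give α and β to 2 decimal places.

α = 1.57, β = 3.43

For α,β > 1 the Beta mode is (α−1)/(α+β−2). With α+β = 5, the mode is (α−1)/3.
Set (α−1)/3 = 0.19 → α = 1 + 0.19·3 = 1.57.
β = 5 − α = 3.43.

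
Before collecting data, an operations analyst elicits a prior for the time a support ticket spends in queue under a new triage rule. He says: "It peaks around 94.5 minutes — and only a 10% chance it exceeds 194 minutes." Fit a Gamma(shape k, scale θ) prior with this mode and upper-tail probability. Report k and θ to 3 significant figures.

Gamma(k,θ) with k>1 has mode (k−1)θ, so θ = 94.5/(k−1).
Need P(X < 194) = 0.9 with θ tied to k this way. Start at k = 2, θ = 94.5: P(X<194) ≈ 0.608.
Too low — raise k to concentrate. Iterating converges to k ≈ 4.71.
Then θ = 94.5/(4.71−1) ≈ 25.5.

k ≈ 4.71, θ ≈ 25.5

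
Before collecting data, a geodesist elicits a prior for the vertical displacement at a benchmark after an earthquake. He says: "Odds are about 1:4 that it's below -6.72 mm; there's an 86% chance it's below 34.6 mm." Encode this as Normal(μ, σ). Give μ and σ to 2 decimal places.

The p-quantile of Normal(μ,σ) is μ + z_p·σ, with z_{0.2} = -0.8416 and z_{0.86} = 1.08.
Eliminate σ: μ = (z₂·x₁ − z₁·x₂)/(z₂ − z₁) = (1.08·-6.72 − (-0.8416)·34.6)/1.922 = 11.37.
Then σ = (x₂ − x₁)/(z₂ − z₁) = (34.6 − -6.72)/1.922 = 21.50.

μ = 11.37, σ = 21.50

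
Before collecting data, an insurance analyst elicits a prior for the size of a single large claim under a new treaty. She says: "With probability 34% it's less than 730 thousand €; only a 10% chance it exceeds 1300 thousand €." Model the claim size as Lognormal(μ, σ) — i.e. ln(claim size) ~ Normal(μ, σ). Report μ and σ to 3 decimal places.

μ ≈ 6.734, σ ≈ 0.341

If T ~ Lognormal(μ,σ) then ln T ~ Normal(μ,σ), so the p-quantile of ln T is μ + z_p·σ.
ln(730) = 6.593 and ln(1300) = 7.17; z_{0.34} = -0.4125, z_{0.9} = 1.282.
σ = (7.17 − 6.593)/(1.282 − (-0.4125)) = 0.341.
μ = 6.593 − (-0.4125)·0.341 = 6.734.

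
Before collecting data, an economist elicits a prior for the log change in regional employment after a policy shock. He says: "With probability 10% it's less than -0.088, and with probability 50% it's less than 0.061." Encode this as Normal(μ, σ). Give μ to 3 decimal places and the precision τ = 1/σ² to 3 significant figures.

The p-quantile of Normal(μ,σ) is μ + z_p·σ, with z_{0.1} = -1.282 and z_{0.5} = 0.
Eliminate σ: μ = (z₂·x₁ − z₁·x₂)/(z₂ − z₁) = (0·-0.088 − (-1.282)·0.061)/1.282 = 0.061.
Then σ = (x₂ − x₁)/(z₂ − z₁) = (0.061 − -0.088)/1.282 = 0.116.
Precision τ = 1/σ² = 1/0.1163² = 74.

μ = 0.061, τ = 74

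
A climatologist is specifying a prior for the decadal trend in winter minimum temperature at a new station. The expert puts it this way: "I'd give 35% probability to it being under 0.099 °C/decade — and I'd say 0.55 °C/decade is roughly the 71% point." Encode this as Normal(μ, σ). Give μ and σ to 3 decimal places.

μ = 0.284, σ = 0.480

For Normal(μ,σ), the p-quantile is μ + z_p·σ. Here z_{0.35} = -0.3853, z_{0.71} = 0.5534.
So 0.099 = μ − 0.3853σ and 0.55 = μ + 0.5534σ.
Subtracting: σ = (0.55 − 0.099)/(0.5534 − (-0.3853)) = 0.480.
Then μ = 0.099 − (-0.3853)·0.480 = 0.284.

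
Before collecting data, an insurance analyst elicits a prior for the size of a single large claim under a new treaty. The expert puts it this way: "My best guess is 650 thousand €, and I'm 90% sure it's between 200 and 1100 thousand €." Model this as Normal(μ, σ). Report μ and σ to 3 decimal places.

μ = 650.000, σ = 273.581

A symmetric 90% interval runs μ ± z·σ with z = 1.645.
Half-width = 450, so σ = 450/1.645 = 273.581.
μ is the stated best guess, 650.000.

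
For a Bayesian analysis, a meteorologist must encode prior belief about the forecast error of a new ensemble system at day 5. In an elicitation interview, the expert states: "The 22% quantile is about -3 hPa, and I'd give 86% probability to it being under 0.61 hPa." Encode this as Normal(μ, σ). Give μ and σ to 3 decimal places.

μ = -1.495, σ = 1.949

The p-quantile of Normal(μ,σ) is μ + z_p·σ, with z_{0.22} = -0.7722 and z_{0.86} = 1.08.
Eliminate σ: μ = (z₂·x₁ − z₁·x₂)/(z₂ − z₁) = (1.08·-3 − (-0.7722)·0.61)/1.853 = -1.495.
Then σ = (x₂ − x₁)/(z₂ − z₁) = (0.61 − -3)/1.853 = 1.949.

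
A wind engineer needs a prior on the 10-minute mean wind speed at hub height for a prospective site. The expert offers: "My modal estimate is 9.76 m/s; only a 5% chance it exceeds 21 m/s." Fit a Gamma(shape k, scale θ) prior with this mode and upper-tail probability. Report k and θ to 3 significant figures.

k ≈ 5.7, θ ≈ 2.08

Gamma(k,θ) with k>1 has mode (k−1)θ, so θ = 9.76/(k−1).
Need P(X < 21) = 0.95 with θ tied to k this way. Start at k = 2, θ = 9.76: P(X<21) ≈ 0.633.
Too low — raise k to concentrate. Iterating converges to k ≈ 5.7.
Then θ = 9.76/(5.7−1) ≈ 2.08.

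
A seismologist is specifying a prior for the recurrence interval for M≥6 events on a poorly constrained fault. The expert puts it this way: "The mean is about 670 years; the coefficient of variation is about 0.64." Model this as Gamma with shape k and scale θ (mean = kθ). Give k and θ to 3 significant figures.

For Gamma(k, scale θ): mean = kθ, variance = kθ², so CV = 1/√k.
CV = 0.64, hence k = 1/CV² = 2.44.
Then θ = mean/k = 670/2.44 = 274.

k ≈ 2.44, θ ≈ 274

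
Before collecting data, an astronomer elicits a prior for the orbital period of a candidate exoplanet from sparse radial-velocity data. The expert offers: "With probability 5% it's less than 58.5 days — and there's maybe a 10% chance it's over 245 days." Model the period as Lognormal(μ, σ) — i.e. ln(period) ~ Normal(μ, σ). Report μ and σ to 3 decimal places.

μ ≈ 4.874, σ ≈ 0.489

If T ~ Lognormal(μ,σ) then ln T ~ Normal(μ,σ), so the p-quantile of ln T is μ + z_p·σ.
ln(58.5) = 4.069 and ln(245) = 5.501; z_{0.05} = -1.645, z_{0.9} = 1.282.
σ = (5.501 − 4.069)/(1.282 − (-1.645)) = 0.489.
μ = 4.069 − (-1.645)·0.489 = 4.874.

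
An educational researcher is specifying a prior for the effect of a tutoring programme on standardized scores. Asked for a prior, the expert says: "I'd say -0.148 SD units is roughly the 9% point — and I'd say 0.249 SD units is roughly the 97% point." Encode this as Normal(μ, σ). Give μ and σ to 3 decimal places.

The p-quantile of Normal(μ,σ) is μ + z_p·σ, with z_{0.09} = -1.341 and z_{0.97} = 1.881.
Eliminate σ: μ = (z₂·x₁ − z₁·x₂)/(z₂ − z₁) = (1.881·-0.148 − (-1.341)·0.249)/3.222 = 0.017.
Then σ = (x₂ − x₁)/(z₂ − z₁) = (0.249 − -0.148)/3.222 = 0.123.

μ = 0.017, σ = 0.123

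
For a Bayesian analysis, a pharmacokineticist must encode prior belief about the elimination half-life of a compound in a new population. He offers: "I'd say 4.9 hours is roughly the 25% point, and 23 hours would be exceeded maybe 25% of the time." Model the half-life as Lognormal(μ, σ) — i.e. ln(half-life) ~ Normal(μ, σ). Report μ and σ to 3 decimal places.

μ ≈ 2.362, σ ≈ 1.146

If T ~ Lognormal(μ,σ) then ln T ~ Normal(μ,σ), so the p-quantile of ln T is μ + z_p·σ.
ln(4.9) = 1.589 and ln(23) = 3.135; z_{0.25} = -0.6745, z_{0.75} = 0.6745.
σ = (3.135 − 1.589)/(0.6745 − (-0.6745)) = 1.146.
μ = 1.589 − (-0.6745)·1.146 = 2.362.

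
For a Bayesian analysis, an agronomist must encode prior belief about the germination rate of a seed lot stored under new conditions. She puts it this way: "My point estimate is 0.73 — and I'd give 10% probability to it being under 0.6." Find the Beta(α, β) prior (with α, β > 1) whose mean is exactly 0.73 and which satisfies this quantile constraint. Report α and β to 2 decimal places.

α ≈ 14.69, β ≈ 5.43

With mean 0.73 fixed, write α = 0.73s, β = 0.27s where s = α+β.
Need P(θ < 0.6) = 0.1 under Beta(0.73s, 0.27s). Normal approximation: (q−m)/√(m(1−m)/s) ≈ z_{0.1} = -1.28, so s ≈ 0.73·0.27·(-1.28)²/(0.6−0.73)² = 19.2.
At s = 19.2: P(θ<0.6) ≈ 0.105. Adjusting to match 0.1 gives s ≈ 20.12.
So α = 0.73·20.12 ≈ 14.69, β = 0.27·20.12 ≈ 5.43.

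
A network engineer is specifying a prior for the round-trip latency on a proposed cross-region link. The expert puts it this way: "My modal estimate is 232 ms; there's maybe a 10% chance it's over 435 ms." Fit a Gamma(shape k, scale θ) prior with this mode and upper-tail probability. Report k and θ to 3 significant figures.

k ≈ 5.83, θ ≈ 48

Gamma(k,θ) with k>1 has mode (k−1)θ, so θ = 232/(k−1).
Need P(X < 435) = 0.9 with θ tied to k this way. Start at k = 2, θ = 232: P(X<435) ≈ 0.559.
Too low — raise k to concentrate. Iterating converges to k ≈ 5.83.
Then θ = 232/(5.83−1) ≈ 48.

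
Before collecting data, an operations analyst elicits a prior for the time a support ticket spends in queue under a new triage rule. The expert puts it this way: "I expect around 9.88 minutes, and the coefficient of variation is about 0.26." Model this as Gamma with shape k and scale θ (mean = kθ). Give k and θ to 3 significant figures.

k ≈ 14.8, θ ≈ 0.668

For Gamma(k, scale θ): mean = kθ, variance = kθ², so CV = 1/√k.
CV = 0.26, hence k = 1/CV² = 14.8.
Then θ = mean/k = 9.88/14.8 = 0.668.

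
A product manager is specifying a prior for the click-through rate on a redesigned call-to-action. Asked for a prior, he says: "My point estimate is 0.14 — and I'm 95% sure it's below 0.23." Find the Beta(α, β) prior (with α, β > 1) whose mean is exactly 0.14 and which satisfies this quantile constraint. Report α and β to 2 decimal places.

α ≈ 6.63, β ≈ 40.73

With mean 0.14 fixed, write α = 0.14s, β = 0.86s where s = α+β.
Need P(θ < 0.23) = 0.95 under Beta(0.14s, 0.86s). Normal approximation: (q−m)/√(m(1−m)/s) ≈ z_{0.95} = 1.64, so s ≈ 0.14·0.86·(1.64)²/(0.23−0.14)² = 40.2.
At s = 40.2: P(θ<0.23) ≈ 0.937. Adjusting to match 0.95 gives s ≈ 47.36.
So α = 0.14·47.36 ≈ 6.63, β = 0.86·47.36 ≈ 40.73.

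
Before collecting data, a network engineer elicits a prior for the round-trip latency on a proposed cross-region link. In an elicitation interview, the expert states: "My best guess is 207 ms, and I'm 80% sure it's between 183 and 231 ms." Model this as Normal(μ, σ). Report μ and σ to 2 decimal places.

A symmetric 80% interval runs μ ± z·σ with z = 1.282.
Half-width = 24, so σ = 24/1.282 = 18.73.
μ is the stated best guess, 207.00.

μ = 207.00, σ = 18.73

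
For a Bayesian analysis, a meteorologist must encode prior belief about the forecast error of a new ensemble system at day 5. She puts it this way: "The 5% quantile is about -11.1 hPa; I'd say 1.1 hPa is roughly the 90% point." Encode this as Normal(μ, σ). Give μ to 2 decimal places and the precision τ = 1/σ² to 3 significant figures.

μ = -4.24, τ = 0.0575

For Normal(μ,σ), the p-quantile is μ + z_p·σ. Here z_{0.05} = -1.645, z_{0.9} = 1.282.
So -11.1 = μ − 1.645σ and 1.1 = μ + 1.282σ.
Subtracting: σ = (1.1 − -11.1)/(1.282 − (-1.645)) = 4.17.
Then μ = -11.1 − (-1.645)·4.17 = -4.24.
Precision τ = 1/σ² = 1/4.169² = 0.0575.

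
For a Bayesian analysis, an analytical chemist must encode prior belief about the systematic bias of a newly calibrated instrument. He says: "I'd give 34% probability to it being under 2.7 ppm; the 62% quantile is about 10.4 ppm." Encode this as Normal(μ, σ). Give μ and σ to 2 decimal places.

For Normal(μ,σ), the p-quantile is μ + z_p·σ. Here z_{0.34} = -0.4125, z_{0.62} = 0.3055.
So 2.7 = μ − 0.4125σ and 10.4 = μ + 0.3055σ.
Subtracting: σ = (10.4 − 2.7)/(0.3055 − (-0.4125)) = 10.73.
Then μ = 2.7 − (-0.4125)·10.73 = 7.12.

μ = 7.12, σ = 10.73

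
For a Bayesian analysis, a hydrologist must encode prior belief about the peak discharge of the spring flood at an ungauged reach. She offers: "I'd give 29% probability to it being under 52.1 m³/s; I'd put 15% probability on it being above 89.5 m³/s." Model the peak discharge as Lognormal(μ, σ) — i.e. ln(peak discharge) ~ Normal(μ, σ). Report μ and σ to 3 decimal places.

If T ~ Lognormal(μ,σ) then ln T ~ Normal(μ,σ), so the p-quantile of ln T is μ + z_p·σ.
ln(52.1) = 3.953 and ln(89.5) = 4.494; z_{0.29} = -0.5534, z_{0.85} = 1.036.
σ = (4.494 − 3.953)/(1.036 − (-0.5534)) = 0.340.
μ = 3.953 − (-0.5534)·0.340 = 4.142.

μ ≈ 4.142, σ ≈ 0.340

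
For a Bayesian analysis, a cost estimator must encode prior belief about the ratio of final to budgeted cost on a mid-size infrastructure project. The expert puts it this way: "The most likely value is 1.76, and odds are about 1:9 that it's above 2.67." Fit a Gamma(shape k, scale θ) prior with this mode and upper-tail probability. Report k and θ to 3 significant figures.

k ≈ 11.7, θ ≈ 0.164

Gamma(k,θ) with k>1 has mode (k−1)θ, so θ = 1.76/(k−1).
Need P(X < 2.67) = 0.9 with θ tied to k this way. Start at k = 2, θ = 1.76: P(X<2.67) ≈ 0.448.
Too low — raise k to concentrate. Iterating converges to k ≈ 11.7.
Then θ = 1.76/(11.7−1) ≈ 0.164.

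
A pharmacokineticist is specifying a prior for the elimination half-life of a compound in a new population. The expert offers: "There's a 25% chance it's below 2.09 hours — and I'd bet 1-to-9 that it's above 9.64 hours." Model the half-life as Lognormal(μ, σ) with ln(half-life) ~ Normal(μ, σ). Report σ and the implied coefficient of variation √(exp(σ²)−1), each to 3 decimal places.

σ ≈ 0.782, CV ≈ 0.918

If T ~ Lognormal(μ,σ) then ln T ~ Normal(μ,σ), so the p-quantile of ln T is μ + z_p·σ.
ln(2.09) = 0.7372 and ln(9.64) = 2.266; z_{0.25} = -0.6745, z_{0.9} = 1.282.
σ = (2.266 − 0.7372)/(1.282 − (-0.6745)) = 0.782.
μ = 0.7372 − (-0.6745)·0.782 = 1.264.
CV = √(exp(σ²)−1) = √(exp(0.6108)−1) = 0.918.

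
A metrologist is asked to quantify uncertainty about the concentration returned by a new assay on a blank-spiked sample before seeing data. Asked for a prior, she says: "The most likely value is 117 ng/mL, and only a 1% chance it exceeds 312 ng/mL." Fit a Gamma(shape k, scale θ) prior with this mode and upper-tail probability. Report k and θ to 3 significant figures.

Gamma(k,θ) with k>1 has mode (k−1)θ, so θ = 117/(k−1).
Need P(X < 312) = 0.99 with θ tied to k this way. Start at k = 2, θ = 117: P(X<312) ≈ 0.745.
Too low — raise k to concentrate. Iterating converges to k ≈ 5.81.
Then θ = 117/(5.81−1) ≈ 24.3.

k ≈ 5.81, θ ≈ 24.3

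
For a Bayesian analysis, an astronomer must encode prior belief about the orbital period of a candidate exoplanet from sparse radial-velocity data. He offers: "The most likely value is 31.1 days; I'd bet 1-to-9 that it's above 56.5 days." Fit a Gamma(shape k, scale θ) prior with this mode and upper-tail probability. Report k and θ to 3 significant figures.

Gamma(k,θ) with k>1 has mode (k−1)θ, so θ = 31.1/(k−1).
Need P(X < 56.5) = 0.9 with θ tied to k this way. Start at k = 2, θ = 31.1: P(X<56.5) ≈ 0.542.
Too low — raise k to concentrate. Iterating converges to k ≈ 6.35.
Then θ = 31.1/(6.35−1) ≈ 5.82.

k ≈ 6.35, θ ≈ 5.82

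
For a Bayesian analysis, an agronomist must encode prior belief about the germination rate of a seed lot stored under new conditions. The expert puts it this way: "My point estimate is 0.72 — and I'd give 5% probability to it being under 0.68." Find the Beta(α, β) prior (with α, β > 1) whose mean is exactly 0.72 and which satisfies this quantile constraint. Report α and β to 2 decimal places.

With mean 0.72 fixed, write α = 0.72s, β = 0.28s where s = α+β.
Need P(θ < 0.68) = 0.05 under Beta(0.72s, 0.28s). Normal approximation: (q−m)/√(m(1−m)/s) ≈ z_{0.05} = -1.64, so s ≈ 0.72·0.28·(-1.64)²/(0.68−0.72)² = 340.9.
At s = 340.9: P(θ<0.68) ≈ 0.053. Adjusting to match 0.05 gives s ≈ 352.27.
So α = 0.72·352.27 ≈ 253.63, β = 0.28·352.27 ≈ 98.63.

α ≈ 253.63, β ≈ 98.63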